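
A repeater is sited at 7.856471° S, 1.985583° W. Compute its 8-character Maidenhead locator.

Add 180° to longitude and 90° to latitude: 178.01442, 82.14353.
Field: lon ⌊178.01442/20⌋ = 8 → I; lat ⌊82.14353/10⌋ = 8 → I.
Square: lon ⌊18.01442/2⌋ = 9; lat ⌊2.14353/1⌋ = 2.
Subsquare: lon ⌊0.01442/0.0833333⌋ = 0 → a; lat ⌊0.14353/0.0416667⌋ = 3 → d.
Extended square: lon ⌊0.01442/0.00833333⌋ = 1; lat ⌊0.01853/0.00416667⌋ = 4.

II92ad14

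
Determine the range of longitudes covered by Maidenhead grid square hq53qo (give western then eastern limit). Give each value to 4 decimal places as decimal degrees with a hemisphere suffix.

28.6667° W, 28.5833° W

Field H=7, Q=16: +7·20° lon, +16·10° lat → SW at lon -40°, lat 70°.
Square 5, 3: +5·2° lon, +3·1° lat → SW at lon -30°, lat 73°.
Subsquare q=16, o=14: +16·0.0833333° lon, +14·0.0416667° lat → SW at lon -28.6667°, lat 73.5833°.
Cell spans 0.0833333° lon × 0.0416667° lat.
west 28.6667° W, east 28.5833° W.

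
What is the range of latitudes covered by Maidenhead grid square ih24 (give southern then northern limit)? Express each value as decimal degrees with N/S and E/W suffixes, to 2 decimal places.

16.00° S, 15.00° S

Field I=8, H=7: +8·20° lon, +7·10° lat → SW at lon -20°, lat -20°.
Square 2, 4: +2·2° lon, +4·1° lat → SW at lon -16°, lat -16°.
Cell spans 2° lon × 1° lat.
south 16.00° S, north 15.00° S.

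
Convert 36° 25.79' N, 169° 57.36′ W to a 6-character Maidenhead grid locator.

AM56ak

Shift to the Maidenhead origin (180°W, 90°S): lon 10.0440, lat 126.4298.
Field (20°×10°, letters A–R): lon ⌊10.0440/20⌋ = 0 → A; lat ⌊126.4298/10⌋ = 12 → M.
Square (2°×1°, digits 0–9): lon ⌊10.0440/2⌋ = 5; lat ⌊6.4298/1⌋ = 6.
Subsquare (5′×2.5′, letters a–x): lon ⌊0.0440/0.0833333⌋ = 0 → a; lat ⌊0.4298/0.0416667⌋ = 10 → k.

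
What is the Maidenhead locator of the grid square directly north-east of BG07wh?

BG07xi

Longitude subsquare w = 22; +1 → 23 = x.
Latitude subsquare h = 7; +1 → 8 = i.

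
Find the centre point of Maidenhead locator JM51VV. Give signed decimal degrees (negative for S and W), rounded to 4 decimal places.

Field J=9, M=12: +9·20° lon, +12·10° lat → SW at lon 0°, lat 30°.
Square 5, 1: +5·2° lon, +1·1° lat → SW at lon 10°, lat 31°.
Subsquare v=21, v=21: +21·0.0833333° lon, +21·0.0416667° lat → SW at lon 11.75°, lat 31.875°.
Cell spans 0.0833333° lon × 0.0416667° lat. Centre is SW corner plus half of each.
latitude 31.8958, longitude 11.7917.

31.8958, 11.7917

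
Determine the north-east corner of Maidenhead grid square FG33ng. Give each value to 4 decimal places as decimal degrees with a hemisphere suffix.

26.7083° S, 72.8333° W

Field F=5, G=6: +5·20° lon, +6·10° lat → SW at lon -80°, lat -30°.
Square 3, 3: +3·2° lon, +3·1° lat → SW at lon -74°, lat -27°.
Subsquare n=13, g=6: +13·0.0833333° lon, +6·0.0416667° lat → SW at lon -72.9167°, lat -26.75°.
Cell spans 0.0833333° lon × 0.0416667° lat. NE corner is SW corner plus one full cell.
latitude 26.7083° S, longitude 72.8333° W.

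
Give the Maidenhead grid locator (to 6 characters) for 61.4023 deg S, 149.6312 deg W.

Offset from 180°W / 90°S: lon 30.3688°, lat 28.5977°.
Field: 30.3688/20 → 1 → B, 28.5977/10 → 2 → C; chars BC.
Square: 10.3688/2 → 5, 8.5977/1 → 8; chars 58.
Subsquare: 0.3688/0.0833333 → 4 → e, 0.5977/0.0416667 → 14 → o; chars eo.

BC58eo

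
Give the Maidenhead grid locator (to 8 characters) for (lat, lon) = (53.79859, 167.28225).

Offset from 180°W / 90°S: lon 347.28225°, lat 143.79859°.
Field: 347.28225/20 → 17 → R, 143.79859/10 → 14 → O; chars RO.
Square: 7.28225/2 → 3, 3.79859/1 → 3; chars 33.
Subsquare: 1.28225/0.0833333 → 15 → p, 0.79859/0.0416667 → 19 → t; chars pt.
Extended square: 0.03225/0.00833333 → 3, 0.00692/0.00416667 → 1; chars 31.

RO33pt31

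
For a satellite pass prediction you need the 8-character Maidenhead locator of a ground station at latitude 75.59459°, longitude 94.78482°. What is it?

NQ75jo42

Shift to the Maidenhead origin (180°W, 90°S): lon 274.78482, lat 165.59459.
Field: 274.78482/20 → 13 → N, 165.59459/10 → 16 → Q; chars NQ.
Square: 14.78482/2 → 7, 5.59459/1 → 5; chars 75.
Subsquare: 0.78482/0.0833333 → 9 → j, 0.59459/0.0416667 → 14 → o; chars jo.
Extended square: 0.03482/0.00833333 → 4, 0.01126/0.00416667 → 2; chars 42.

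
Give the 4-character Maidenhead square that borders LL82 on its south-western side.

LL71

Longitude square 8; −1 → 7.
Latitude square 2; −1 → 1.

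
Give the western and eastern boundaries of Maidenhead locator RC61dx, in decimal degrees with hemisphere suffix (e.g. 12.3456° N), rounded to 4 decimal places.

Field R=17, C=2: +17·20° lon, +2·10° lat → SW at lon 160°, lat -70°.
Square 6, 1: +6·2° lon, +1·1° lat → SW at lon 172°, lat -69°.
Subsquare d=3, x=23: +3·0.0833333° lon, +23·0.0416667° lat → SW at lon 172.25°, lat -68.0417°.
Cell spans 0.0833333° lon × 0.0416667° lat.
west 172.2500° E, east 172.3333° E.

172.2500° E, 172.3333° E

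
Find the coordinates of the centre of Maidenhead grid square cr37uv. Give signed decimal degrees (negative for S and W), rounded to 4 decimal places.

Field C=2, R=17: +2·20° lon, +17·10° lat → SW at lon -140°, lat 80°.
Square 3, 7: +3·2° lon, +7·1° lat → SW at lon -134°, lat 87°.
Subsquare u=20, v=21: +20·0.0833333° lon, +21·0.0416667° lat → SW at lon -132.333°, lat 87.875°.
Cell spans 0.0833333° lon × 0.0416667° lat. Centre is SW corner plus half of each.
latitude 87.8958, longitude -132.2917.

87.8958, -132.2917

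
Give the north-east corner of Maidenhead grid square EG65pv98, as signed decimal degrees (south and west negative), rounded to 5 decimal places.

-24.08750, -86.66667

Field E=4, G=6: +4·20° lon, +6·10° lat → SW at lon -100°, lat -30°.
Square 6, 5: +6·2° lon, +5·1° lat → SW at lon -88°, lat -25°.
Subsquare p=15, v=21: +15·0.0833333° lon, +21·0.0416667° lat → SW at lon -86.75°, lat -24.125°.
Extended square 9, 8: +9·0.00833333° lon, +8·0.00416667° lat → SW at lon -86.675°, lat -24.0917°.
Cell spans 0.00833333° lon × 0.00416667° lat. NE corner is SW corner plus one full cell.
latitude -24.08750, longitude -86.66667.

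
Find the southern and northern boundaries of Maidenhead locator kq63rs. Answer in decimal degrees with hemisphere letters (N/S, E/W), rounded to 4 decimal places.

Field K=10, Q=16: +10·20° lon, +16·10° lat → SW at lon 20°, lat 70°.
Square 6, 3: +6·2° lon, +3·1° lat → SW at lon 32°, lat 73°.
Subsquare r=17, s=18: +17·0.0833333° lon, +18·0.0416667° lat → SW at lon 33.4167°, lat 73.75°.
Cell spans 0.0833333° lon × 0.0416667° lat.
south 73.7500° N, north 73.7917° N.

73.7500° N, 73.7917° N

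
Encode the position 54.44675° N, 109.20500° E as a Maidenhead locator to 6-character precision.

Shift to the Maidenhead origin (180°W, 90°S): lon 289.2050, lat 144.4468.
Field (20°×10°, letters A–R): 289.2050/20 → 14 → O, 144.4468/10 → 14 → O; chars OO.
Square (2°×1°, digits 0–9): 9.2050/2 → 4, 4.4468/1 → 4; chars 44.
Subsquare (5′×2.5′, letters a–x): 1.2050/0.0833333 → 14 → o, 0.4468/0.0416667 → 10 → k; chars ok.

OO44ok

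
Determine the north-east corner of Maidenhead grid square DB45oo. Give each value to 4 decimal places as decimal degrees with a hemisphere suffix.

74.3750° S, 110.7500° W

Field D=3, B=1: +3·20° lon, +1·10° lat → SW at lon -120°, lat -80°.
Square 4, 5: +4·2° lon, +5·1° lat → SW at lon -112°, lat -75°.
Subsquare o=14, o=14: +14·0.0833333° lon, +14·0.0416667° lat → SW at lon -110.833°, lat -74.4167°.
Cell spans 0.0833333° lon × 0.0416667° lat. NE corner is SW corner plus one full cell.
latitude 74.3750° S, longitude 110.7500° W.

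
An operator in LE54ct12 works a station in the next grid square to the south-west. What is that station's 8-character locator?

Longitude extended square 1; −1 → 0.
Latitude extended square 2; −1 → 1.

LE54ct01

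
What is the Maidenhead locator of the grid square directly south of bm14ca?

BM13cx

Latitude subsquare a = 0; −1 → -1, wraps to 23 = x, carry into square.
Latitude square 4; −1 → 3.
The longitude characters are unchanged.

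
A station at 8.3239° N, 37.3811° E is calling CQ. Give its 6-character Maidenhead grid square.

Offset from 180°W / 90°S: lon 217.3811°, lat 98.3239°.
Field: 217.3811/20 → 10 → K, 98.3239/10 → 9 → J; chars KJ.
Square: 17.3811/2 → 8, 8.3239/1 → 8; chars 88.
Subsquare: 1.3811/0.0833333 → 16 → q, 0.3239/0.0416667 → 7 → h; chars qh.

KJ88qh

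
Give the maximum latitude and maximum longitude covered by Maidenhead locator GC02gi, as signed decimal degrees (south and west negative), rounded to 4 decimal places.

-67.6250, -59.4167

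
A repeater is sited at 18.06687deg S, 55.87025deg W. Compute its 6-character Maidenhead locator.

GH21bw

Shift to the Maidenhead origin (180°W, 90°S): lon 124.1298, lat 71.9331.
Field: 124.1298/20 → 6 → G, 71.9331/10 → 7 → H; chars GH.
Square: 4.1298/2 → 2, 1.9331/1 → 1; chars 21.
Subsquare: 0.1298/0.0833333 → 1 → b, 0.9331/0.0416667 → 22 → w; chars bw.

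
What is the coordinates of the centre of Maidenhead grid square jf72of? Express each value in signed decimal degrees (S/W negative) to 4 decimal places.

Field J=9, F=5: +9·20° lon, +5·10° lat → SW at lon 0°, lat -40°.
Square 7, 2: +7·2° lon, +2·1° lat → SW at lon 14°, lat -38°.
Subsquare o=14, f=5: +14·0.0833333° lon, +5·0.0416667° lat → SW at lon 15.1667°, lat -37.7917°.
Cell spans 0.0833333° lon × 0.0416667° lat. Centre is SW corner plus half of each.
latitude -37.7708, longitude 15.2083.

-37.7708, 15.2083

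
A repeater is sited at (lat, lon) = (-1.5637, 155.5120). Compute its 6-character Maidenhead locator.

QI78sk

Offset from 180°W / 90°S: lon 335.5120°, lat 88.4363°.
Field: lon ⌊335.5120/20⌋ = 16 → Q; lat ⌊88.4363/10⌋ = 8 → I.
Square: lon ⌊15.5120/2⌋ = 7; lat ⌊8.4363/1⌋ = 8.
Subsquare: lon ⌊1.5120/0.0833333⌋ = 18 → s; lat ⌊0.4363/0.0416667⌋ = 10 → k.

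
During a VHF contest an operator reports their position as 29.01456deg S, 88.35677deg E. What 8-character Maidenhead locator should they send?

NG40ex26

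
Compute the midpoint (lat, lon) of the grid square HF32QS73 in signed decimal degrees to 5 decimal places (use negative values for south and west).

-37.23542, -32.60417

Field H=7, F=5: +7·20° lon, +5·10° lat → SW at lon -40°, lat -40°.
Square 3, 2: +3·2° lon, +2·1° lat → SW at lon -34°, lat -38°.
Subsquare q=16, s=18: +16·0.0833333° lon, +18·0.0416667° lat → SW at lon -32.6667°, lat -37.25°.
Extended square 7, 3: +7·0.00833333° lon, +3·0.00416667° lat → SW at lon -32.6083°, lat -37.2375°.
Cell spans 0.00833333° lon × 0.00416667° lat. Centre is SW corner plus half of each.
latitude -37.23542, longitude -32.60417.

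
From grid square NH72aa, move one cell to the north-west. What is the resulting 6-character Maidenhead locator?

NH62xb

Longitude subsquare a = 0; −1 → -1, wraps to 23 = x, carry into square.
Longitude square 7; −1 → 6.
Latitude subsquare a = 0; +1 → 1 = b.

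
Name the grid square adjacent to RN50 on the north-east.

RN61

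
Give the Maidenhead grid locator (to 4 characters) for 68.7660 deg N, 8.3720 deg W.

IP58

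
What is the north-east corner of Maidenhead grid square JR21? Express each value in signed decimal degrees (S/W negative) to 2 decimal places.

Field J=9, R=17: +9·20° lon, +17·10° lat → SW at lon 0°, lat 80°.
Square 2, 1: +2·2° lon, +1·1° lat → SW at lon 4°, lat 81°.
Cell spans 2° lon × 1° lat. NE corner is SW corner plus one full cell.
latitude 82.00, longitude 6.00.

82.00, 6.00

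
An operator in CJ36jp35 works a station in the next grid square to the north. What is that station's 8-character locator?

Latitude extended square 5; +1 → 6.
The longitude characters are unchanged.

CJ36jp36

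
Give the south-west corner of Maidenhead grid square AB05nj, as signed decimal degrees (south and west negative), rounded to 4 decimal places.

-74.6250, -178.9167

Field A=0, B=1: +0·20° lon, +1·10° lat → SW at lon -180°, lat -80°.
Square 0, 5: +0·2° lon, +5·1° lat → SW at lon -180°, lat -75°.
Subsquare n=13, j=9: +13·0.0833333° lon, +9·0.0416667° lat → SW at lon -178.917°, lat -74.625°.
latitude -74.6250, longitude -178.9167.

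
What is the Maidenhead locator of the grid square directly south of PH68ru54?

Latitude extended square 4; −1 → 3.
The longitude characters are unchanged.

PH68ru53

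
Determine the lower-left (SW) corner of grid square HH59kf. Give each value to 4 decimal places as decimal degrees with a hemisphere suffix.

10.7917° S, 29.1667° W

Field H=7, H=7: +7·20° lon, +7·10° lat → SW at lon -40°, lat -20°.
Square 5, 9: +5·2° lon, +9·1° lat → SW at lon -30°, lat -11°.
Subsquare k=10, f=5: +10·0.0833333° lon, +5·0.0416667° lat → SW at lon -29.1667°, lat -10.7917°.
latitude 10.7917° S, longitude 29.1667° W.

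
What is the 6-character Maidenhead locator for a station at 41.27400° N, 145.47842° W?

BN71gg

Shift to the Maidenhead origin (180°W, 90°S): lon 34.5216, lat 131.2740.
Field: lon ⌊34.5216/20⌋ = 1 → B; lat ⌊131.2740/10⌋ = 13 → N.
Square: lon ⌊14.5216/2⌋ = 7; lat ⌊1.2740/1⌋ = 1.
Subsquare: lon ⌊0.5216/0.0833333⌋ = 6 → g; lat ⌊0.2740/0.0416667⌋ = 6 → g.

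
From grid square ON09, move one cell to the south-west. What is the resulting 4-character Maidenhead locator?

Longitude square 0; −1 → -1, wraps to 9, carry into field.
Longitude field O = 14; −1 → 13 = N.
Latitude square 9; −1 → 8.

NN98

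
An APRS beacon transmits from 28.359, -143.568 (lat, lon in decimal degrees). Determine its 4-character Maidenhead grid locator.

Shift to the Maidenhead origin (180°W, 90°S): lon 36.43, lat 118.36.
Field: 36.43/20 → 1 → B, 118.36/10 → 11 → L; chars BL.
Square: 16.43/2 → 8, 8.36/1 → 8; chars 88.

BL88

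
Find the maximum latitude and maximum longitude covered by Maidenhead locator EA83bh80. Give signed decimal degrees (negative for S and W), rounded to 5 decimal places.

-86.70417, -83.84167

Field E=4, A=0: +4·20° lon, +0·10° lat → SW at lon -100°, lat -90°.
Square 8, 3: +8·2° lon, +3·1° lat → SW at lon -84°, lat -87°.
Subsquare b=1, h=7: +1·0.0833333° lon, +7·0.0416667° lat → SW at lon -83.9167°, lat -86.7083°.
Extended square 8, 0: +8·0.00833333° lon, +0·0.00416667° lat → SW at lon -83.85°, lat -86.7083°.
Cell spans 0.00833333° lon × 0.00416667° lat. NE corner is SW corner plus one full cell.
latitude -86.70417, longitude -83.84167.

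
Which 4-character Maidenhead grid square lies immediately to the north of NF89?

Latitude square 9; +1 → 10, wraps to 0, carry into field.
Latitude field F = 5; +1 → 6 = G.
The longitude characters are unchanged.

NG80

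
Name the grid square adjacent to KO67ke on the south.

Latitude subsquare e = 4; −1 → 3 = d.
The longitude characters are unchanged.

KO67kd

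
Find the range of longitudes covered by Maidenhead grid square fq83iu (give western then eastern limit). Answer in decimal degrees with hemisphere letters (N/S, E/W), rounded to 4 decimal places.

63.3333° W, 63.2500° W

Field F=5, Q=16: +5·20° lon, +16·10° lat → SW at lon -80°, lat 70°.
Square 8, 3: +8·2° lon, +3·1° lat → SW at lon -64°, lat 73°.
Subsquare i=8, u=20: +8·0.0833333° lon, +20·0.0416667° lat → SW at lon -63.3333°, lat 73.8333°.
Cell spans 0.0833333° lon × 0.0416667° lat.
west 63.3333° W, east 63.2500° W.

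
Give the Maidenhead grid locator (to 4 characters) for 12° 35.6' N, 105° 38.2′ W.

DK72

Shift to the Maidenhead origin (180°W, 90°S): lon 74.36, lat 102.59.
Field: lon ⌊74.36/20⌋ = 3 → D; lat ⌊102.59/10⌋ = 10 → K.
Square: lon ⌊14.36/2⌋ = 7; lat ⌊2.59/1⌋ = 2.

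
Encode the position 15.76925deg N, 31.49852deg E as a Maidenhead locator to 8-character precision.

KK55rs94

Add 180° to longitude and 90° to latitude: 211.49852, 105.76925.
Field (20°×10°, letters A–R): lon ⌊211.49852/20⌋ = 10 → K; lat ⌊105.76925/10⌋ = 10 → K.
Square (2°×1°, digits 0–9): lon ⌊11.49852/2⌋ = 5; lat ⌊5.76925/1⌋ = 5.
Subsquare (5′×2.5′, letters a–x): lon ⌊1.49852/0.0833333⌋ = 17 → r; lat ⌊0.76925/0.0416667⌋ = 18 → s.
Extended square (30″×15″, digits 0–9): lon ⌊0.08185/0.00833333⌋ = 9; lat ⌊0.01925/0.00416667⌋ = 4.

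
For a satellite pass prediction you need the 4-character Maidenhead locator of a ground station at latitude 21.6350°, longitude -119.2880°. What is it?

Add 180° to longitude and 90° to latitude: 60.71, 111.64.
Field: lon ⌊60.71/20⌋ = 3 → D; lat ⌊111.64/10⌋ = 11 → L.
Square: lon ⌊0.71/2⌋ = 0; lat ⌊1.64/1⌋ = 1.

DL01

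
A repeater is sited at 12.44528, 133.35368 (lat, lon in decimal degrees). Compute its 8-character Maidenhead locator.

Add 180° to longitude and 90° to latitude: 313.35368, 102.44528.
Field: lon ⌊313.35368/20⌋ = 15 → P; lat ⌊102.44528/10⌋ = 10 → K.
Square: lon ⌊13.35368/2⌋ = 6; lat ⌊2.44528/1⌋ = 2.
Subsquare: lon ⌊1.35368/0.0833333⌋ = 16 → q; lat ⌊0.44528/0.0416667⌋ = 10 → k.
Extended square: lon ⌊0.02035/0.00833333⌋ = 2; lat ⌊0.02861/0.00416667⌋ = 6.

PK62qk26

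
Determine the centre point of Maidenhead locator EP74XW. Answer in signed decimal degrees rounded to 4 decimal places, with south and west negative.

64.9375, -84.0417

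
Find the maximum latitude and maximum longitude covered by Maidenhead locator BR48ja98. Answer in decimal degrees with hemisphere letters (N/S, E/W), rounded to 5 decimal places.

88.03750° N, 151.16667° W

Field B=1, R=17: +1·20° lon, +17·10° lat → SW at lon -160°, lat 80°.
Square 4, 8: +4·2° lon, +8·1° lat → SW at lon -152°, lat 88°.
Subsquare j=9, a=0: +9·0.0833333° lon, +0·0.0416667° lat → SW at lon -151.25°, lat 88°.
Extended square 9, 8: +9·0.00833333° lon, +8·0.00416667° lat → SW at lon -151.175°, lat 88.0333°.
Cell spans 0.00833333° lon × 0.00416667° lat. NE corner is SW corner plus one full cell.
latitude 88.03750° N, longitude 151.16667° W.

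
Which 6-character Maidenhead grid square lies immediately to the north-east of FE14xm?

FE24an

Longitude subsquare x = 23; +1 → 24, wraps to 0 = a, carry into square.
Longitude square 1; +1 → 2.
Latitude subsquare m = 12; +1 → 13 = n.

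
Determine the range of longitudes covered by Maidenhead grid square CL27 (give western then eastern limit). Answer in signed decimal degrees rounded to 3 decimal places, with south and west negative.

Field C=2, L=11: +2·20° lon, +11·10° lat → SW at lon -140°, lat 20°.
Square 2, 7: +2·2° lon, +7·1° lat → SW at lon -136°, lat 27°.
Cell spans 2° lon × 1° lat.
west -136.000, east -134.000.

-136.000, -134.000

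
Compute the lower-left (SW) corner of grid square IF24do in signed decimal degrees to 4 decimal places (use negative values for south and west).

Field I=8, F=5: +8·20° lon, +5·10° lat → SW at lon -20°, lat -40°.
Square 2, 4: +2·2° lon, +4·1° lat → SW at lon -16°, lat -36°.
Subsquare d=3, o=14: +3·0.0833333° lon, +14·0.0416667° lat → SW at lon -15.75°, lat -35.4167°.
latitude -35.4167, longitude -15.7500.

-35.4167, -15.7500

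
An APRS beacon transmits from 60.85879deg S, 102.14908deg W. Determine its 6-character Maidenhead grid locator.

Offset from 180°W / 90°S: lon 77.8509°, lat 29.1412°.
Field: 77.8509/20 → 3 → D, 29.1412/10 → 2 → C; chars DC.
Square: 17.8509/2 → 8, 9.1412/1 → 9; chars 89.
Subsquare: 1.8509/0.0833333 → 22 → w, 0.1412/0.0416667 → 3 → d; chars wd.

DC89wd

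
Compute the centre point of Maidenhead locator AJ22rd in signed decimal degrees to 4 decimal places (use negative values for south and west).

Field A=0, J=9: +0·20° lon, +9·10° lat → SW at lon -180°, lat 0°.
Square 2, 2: +2·2° lon, +2·1° lat → SW at lon -176°, lat 2°.
Subsquare r=17, d=3: +17·0.0833333° lon, +3·0.0416667° lat → SW at lon -174.583°, lat 2.125°.
Cell spans 0.0833333° lon × 0.0416667° lat. Centre is SW corner plus half of each.
latitude 2.1458, longitude -174.5417.

2.1458, -174.5417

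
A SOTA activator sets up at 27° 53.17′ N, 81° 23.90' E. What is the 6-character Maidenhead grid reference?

NL07qv

Add 180° to longitude and 90° to latitude: 261.3983, 117.8862.
Field: lon ⌊261.3983/20⌋ = 13 → N; lat ⌊117.8862/10⌋ = 11 → L.
Square: lon ⌊1.3983/2⌋ = 0; lat ⌊7.8862/1⌋ = 7.
Subsquare: lon ⌊1.3983/0.0833333⌋ = 16 → q; lat ⌊0.8862/0.0416667⌋ = 21 → v.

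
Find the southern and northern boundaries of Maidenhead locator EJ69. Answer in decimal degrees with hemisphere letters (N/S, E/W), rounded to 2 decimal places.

9.00° N, 10.00° N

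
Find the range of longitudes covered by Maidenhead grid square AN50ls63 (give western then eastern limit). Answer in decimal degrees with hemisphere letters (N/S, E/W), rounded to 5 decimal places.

Field A=0, N=13: +0·20° lon, +13·10° lat → SW at lon -180°, lat 40°.
Square 5, 0: +5·2° lon, +0·1° lat → SW at lon -170°, lat 40°.
Subsquare l=11, s=18: +11·0.0833333° lon, +18·0.0416667° lat → SW at lon -169.083°, lat 40.75°.
Extended square 6, 3: +6·0.00833333° lon, +3·0.00416667° lat → SW at lon -169.033°, lat 40.7625°.
Cell spans 0.00833333° lon × 0.00416667° lat.
west 169.03333° W, east 169.02500° W.

169.03333° W, 169.02500° W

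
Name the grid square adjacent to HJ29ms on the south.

HJ29mr

Latitude subsquare s = 18; −1 → 17 = r.
The longitude characters are unchanged.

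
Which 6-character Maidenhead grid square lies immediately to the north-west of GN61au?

Longitude subsquare a = 0; −1 → -1, wraps to 23 = x, carry into square.
Longitude square 6; −1 → 5.
Latitude subsquare u = 20; +1 → 21 = v.

GN51xv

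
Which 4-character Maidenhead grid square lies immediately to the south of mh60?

MG69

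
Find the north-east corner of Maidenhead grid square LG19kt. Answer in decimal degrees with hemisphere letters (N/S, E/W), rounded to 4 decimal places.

Field L=11, G=6: +11·20° lon, +6·10° lat → SW at lon 40°, lat -30°.
Square 1, 9: +1·2° lon, +9·1° lat → SW at lon 42°, lat -21°.
Subsquare k=10, t=19: +10·0.0833333° lon, +19·0.0416667° lat → SW at lon 42.8333°, lat -20.2083°.
Cell spans 0.0833333° lon × 0.0416667° lat. NE corner is SW corner plus one full cell.
latitude 20.1667° S, longitude 42.9167° E.

20.1667° S, 42.9167° E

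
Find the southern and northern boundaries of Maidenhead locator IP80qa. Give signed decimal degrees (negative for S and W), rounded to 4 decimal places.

Field I=8, P=15: +8·20° lon, +15·10° lat → SW at lon -20°, lat 60°.
Square 8, 0: +8·2° lon, +0·1° lat → SW at lon -4°, lat 60°.
Subsquare q=16, a=0: +16·0.0833333° lon, +0·0.0416667° lat → SW at lon -2.66667°, lat 60°.
Cell spans 0.0833333° lon × 0.0416667° lat.
south 60.0000, north 60.0417.

60.0000, 60.0417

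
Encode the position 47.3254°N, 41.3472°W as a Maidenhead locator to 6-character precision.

Offset from 180°W / 90°S: lon 138.6528°, lat 137.3254°.
Field: lon ⌊138.6528/20⌋ = 6 → G; lat ⌊137.3254/10⌋ = 13 → N.
Square: lon ⌊18.6528/2⌋ = 9; lat ⌊7.3254/1⌋ = 7.
Subsquare: lon ⌊0.6528/0.0833333⌋ = 7 → h; lat ⌊0.3254/0.0416667⌋ = 7 → h.

GN97hh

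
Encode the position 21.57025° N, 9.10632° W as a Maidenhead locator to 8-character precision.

Shift to the Maidenhead origin (180°W, 90°S): lon 170.89368, lat 111.57025.
Field: lon ⌊170.89368/20⌋ = 8 → I; lat ⌊111.57025/10⌋ = 11 → L.
Square: lon ⌊10.89368/2⌋ = 5; lat ⌊1.57025/1⌋ = 1.
Subsquare: lon ⌊0.89368/0.0833333⌋ = 10 → k; lat ⌊0.57025/0.0416667⌋ = 13 → n.
Extended square: lon ⌊0.06035/0.00833333⌋ = 7; lat ⌊0.02858/0.00416667⌋ = 6.

IL51kn76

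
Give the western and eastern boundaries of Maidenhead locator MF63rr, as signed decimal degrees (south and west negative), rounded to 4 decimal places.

Field M=12, F=5: +12·20° lon, +5·10° lat → SW at lon 60°, lat -40°.
Square 6, 3: +6·2° lon, +3·1° lat → SW at lon 72°, lat -37°.
Subsquare r=17, r=17: +17·0.0833333° lon, +17·0.0416667° lat → SW at lon 73.4167°, lat -36.2917°.
Cell spans 0.0833333° lon × 0.0416667° lat.
west 73.4167, east 73.5000.

73.4167, 73.5000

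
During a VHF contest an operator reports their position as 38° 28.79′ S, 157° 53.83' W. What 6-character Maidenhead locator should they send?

BF11bm

Shift to the Maidenhead origin (180°W, 90°S): lon 22.1028, lat 51.5202.
Field: 22.1028/20 → 1 → B, 51.5202/10 → 5 → F; chars BF.
Square: 2.1028/2 → 1, 1.5202/1 → 1; chars 11.
Subsquare: 0.1028/0.0833333 → 1 → b, 0.5202/0.0416667 → 12 → m; chars bm.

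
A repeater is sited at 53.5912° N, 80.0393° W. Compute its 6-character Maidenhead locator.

EO93xo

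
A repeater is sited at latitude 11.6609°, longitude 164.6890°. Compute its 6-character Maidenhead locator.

RK21ip

Add 180° to longitude and 90° to latitude: 344.6890, 101.6609.
Field: lon ⌊344.6890/20⌋ = 17 → R; lat ⌊101.6609/10⌋ = 10 → K.
Square: lon ⌊4.6890/2⌋ = 2; lat ⌊1.6609/1⌋ = 1.
Subsquare: lon ⌊0.6890/0.0833333⌋ = 8 → i; lat ⌊0.6609/0.0416667⌋ = 15 → p.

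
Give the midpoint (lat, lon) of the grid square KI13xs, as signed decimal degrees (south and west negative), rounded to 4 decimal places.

Field K=10, I=8: +10·20° lon, +8·10° lat → SW at lon 20°, lat -10°.
Square 1, 3: +1·2° lon, +3·1° lat → SW at lon 22°, lat -7°.
Subsquare x=23, s=18: +23·0.0833333° lon, +18·0.0416667° lat → SW at lon 23.9167°, lat -6.25°.
Cell spans 0.0833333° lon × 0.0416667° lat. Centre is SW corner plus half of each.
latitude -6.2292, longitude 23.9583.

-6.2292, 23.9583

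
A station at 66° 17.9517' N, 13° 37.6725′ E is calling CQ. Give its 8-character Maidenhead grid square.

Add 180° to longitude and 90° to latitude: 193.62787, 156.29919.
Field (20°×10°, letters A–R): 193.62787/20 → 9 → J, 156.29919/10 → 15 → P; chars JP.
Square (2°×1°, digits 0–9): 13.62787/2 → 6, 6.29919/1 → 6; chars 66.
Subsquare (5′×2.5′, letters a–x): 1.62787/0.0833333 → 19 → t, 0.29919/0.0416667 → 7 → h; chars th.
Extended square (30″×15″, digits 0–9): 0.04454/0.00833333 → 5, 0.00753/0.00416667 → 1; chars 51.

JP66th51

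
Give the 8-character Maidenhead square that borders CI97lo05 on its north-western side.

Longitude extended square 0; −1 → -1, wraps to 9, carry into subsquare.
Longitude subsquare l = 11; −1 → 10 = k.
Latitude extended square 5; +1 → 6.

CI97ko96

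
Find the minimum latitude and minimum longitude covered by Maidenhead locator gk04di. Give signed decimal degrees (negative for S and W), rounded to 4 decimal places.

Field G=6, K=10: +6·20° lon, +10·10° lat → SW at lon -60°, lat 10°.
Square 0, 4: +0·2° lon, +4·1° lat → SW at lon -60°, lat 14°.
Subsquare d=3, i=8: +3·0.0833333° lon, +8·0.0416667° lat → SW at lon -59.75°, lat 14.3333°.
latitude 14.3333, longitude -59.7500.

14.3333, -59.7500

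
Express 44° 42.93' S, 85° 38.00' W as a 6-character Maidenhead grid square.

EE75eg

Add 180° to longitude and 90° to latitude: 94.3667, 45.2845.
Field (20°×10°, letters A–R): 94.3667/20 → 4 → E, 45.2845/10 → 4 → E; chars EE.
Square (2°×1°, digits 0–9): 14.3667/2 → 7, 5.2845/1 → 5; chars 75.
Subsquare (5′×2.5′, letters a–x): 0.3667/0.0833333 → 4 → e, 0.2845/0.0416667 → 6 → g; chars eg.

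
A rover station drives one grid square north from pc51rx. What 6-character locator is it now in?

PC52ra

Latitude subsquare x = 23; +1 → 24, wraps to 0 = a, carry into square.
Latitude square 1; +1 → 2.
The longitude characters are unchanged.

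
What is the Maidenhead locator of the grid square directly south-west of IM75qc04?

Longitude extended square 0; −1 → -1, wraps to 9, carry into subsquare.
Longitude subsquare q = 16; −1 → 15 = p.
Latitude extended square 4; −1 → 3.

IM75pc93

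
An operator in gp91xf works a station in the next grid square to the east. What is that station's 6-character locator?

Longitude subsquare x = 23; +1 → 24, wraps to 0 = a, carry into square.
Longitude square 9; +1 → 10, wraps to 0, carry into field.
Longitude field G = 6; +1 → 7 = H.
The latitude characters are unchanged.

HP01af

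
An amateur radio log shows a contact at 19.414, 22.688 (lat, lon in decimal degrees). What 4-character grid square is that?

Add 180° to longitude and 90° to latitude: 202.69, 109.41.
Field: 202.69/20 → 10 → K, 109.41/10 → 10 → K; chars KK.
Square: 2.69/2 → 1, 9.41/1 → 9; chars 19.

KK19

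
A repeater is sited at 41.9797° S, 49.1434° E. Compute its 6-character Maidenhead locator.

Add 180° to longitude and 90° to latitude: 229.1434, 48.0203.
Field: lon ⌊229.1434/20⌋ = 11 → L; lat ⌊48.0203/10⌋ = 4 → E.
Square: lon ⌊9.1434/2⌋ = 4; lat ⌊8.0203/1⌋ = 8.
Subsquare: lon ⌊1.1434/0.0833333⌋ = 13 → n; lat ⌊0.0203/0.0416667⌋ = 0 → a.

LE48na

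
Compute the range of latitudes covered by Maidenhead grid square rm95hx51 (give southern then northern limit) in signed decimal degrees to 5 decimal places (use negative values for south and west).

35.96250, 35.96667

Field R=17, M=12: +17·20° lon, +12·10° lat → SW at lon 160°, lat 30°.
Square 9, 5: +9·2° lon, +5·1° lat → SW at lon 178°, lat 35°.
Subsquare h=7, x=23: +7·0.0833333° lon, +23·0.0416667° lat → SW at lon 178.583°, lat 35.9583°.
Extended square 5, 1: +5·0.00833333° lon, +1·0.00416667° lat → SW at lon 178.625°, lat 35.9625°.
Cell spans 0.00833333° lon × 0.00416667° lat.
south 35.96250, north 35.96667.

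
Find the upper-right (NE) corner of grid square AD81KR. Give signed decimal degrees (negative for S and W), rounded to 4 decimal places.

Field A=0, D=3: +0·20° lon, +3·10° lat → SW at lon -180°, lat -60°.
Square 8, 1: +8·2° lon, +1·1° lat → SW at lon -164°, lat -59°.
Subsquare k=10, r=17: +10·0.0833333° lon, +17·0.0416667° lat → SW at lon -163.167°, lat -58.2917°.
Cell spans 0.0833333° lon × 0.0416667° lat. NE corner is SW corner plus one full cell.
latitude -58.2500, longitude -163.0833.

-58.2500, -163.0833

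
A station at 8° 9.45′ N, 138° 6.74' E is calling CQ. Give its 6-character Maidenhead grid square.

Shift to the Maidenhead origin (180°W, 90°S): lon 318.1123, lat 98.1575.
Field: lon ⌊318.1123/20⌋ = 15 → P; lat ⌊98.1575/10⌋ = 9 → J.
Square: lon ⌊18.1123/2⌋ = 9; lat ⌊8.1575/1⌋ = 8.
Subsquare: lon ⌊0.1123/0.0833333⌋ = 1 → b; lat ⌊0.1575/0.0416667⌋ = 3 → d.

PJ98bd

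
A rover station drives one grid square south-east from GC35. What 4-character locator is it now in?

Longitude square 3; +1 → 4.
Latitude square 5; −1 → 4.

GC44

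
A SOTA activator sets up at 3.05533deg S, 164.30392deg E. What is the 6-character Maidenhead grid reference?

Shift to the Maidenhead origin (180°W, 90°S): lon 344.3039, lat 86.9447.
Field: 344.3039/20 → 17 → R, 86.9447/10 → 8 → I; chars RI.
Square: 4.3039/2 → 2, 6.9447/1 → 6; chars 26.
Subsquare: 0.3039/0.0833333 → 3 → d, 0.9447/0.0416667 → 22 → w; chars dw.

RI26dw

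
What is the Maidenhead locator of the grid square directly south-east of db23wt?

DB23xs

Longitude subsquare w = 22; +1 → 23 = x.
Latitude subsquare t = 19; −1 → 18 = s.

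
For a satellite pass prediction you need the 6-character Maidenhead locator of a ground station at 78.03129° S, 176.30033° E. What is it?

RB81dx

Add 180° to longitude and 90° to latitude: 356.3003, 11.9687.
Field: lon ⌊356.3003/20⌋ = 17 → R; lat ⌊11.9687/10⌋ = 1 → B.
Square: lon ⌊16.3003/2⌋ = 8; lat ⌊1.9687/1⌋ = 1.
Subsquare: lon ⌊0.3003/0.0833333⌋ = 3 → d; lat ⌊0.9687/0.0416667⌋ = 23 → x.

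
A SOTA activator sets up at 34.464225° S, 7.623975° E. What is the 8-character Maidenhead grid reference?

JF35tm48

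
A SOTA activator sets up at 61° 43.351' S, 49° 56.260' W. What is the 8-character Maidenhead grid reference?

GC58ag76

Add 180° to longitude and 90° to latitude: 130.06233, 28.27748.
Field: 130.06233/20 → 6 → G, 28.27748/10 → 2 → C; chars GC.
Square: 10.06233/2 → 5, 8.27748/1 → 8; chars 58.
Subsquare: 0.06233/0.0833333 → 0 → a, 0.27748/0.0416667 → 6 → g; chars ag.
Extended square: 0.06233/0.00833333 → 7, 0.02748/0.00416667 → 6; chars 76.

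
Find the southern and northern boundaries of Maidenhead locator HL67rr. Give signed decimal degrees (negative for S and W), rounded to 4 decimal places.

Field H=7, L=11: +7·20° lon, +11·10° lat → SW at lon -40°, lat 20°.
Square 6, 7: +6·2° lon, +7·1° lat → SW at lon -28°, lat 27°.
Subsquare r=17, r=17: +17·0.0833333° lon, +17·0.0416667° lat → SW at lon -26.5833°, lat 27.7083°.
Cell spans 0.0833333° lon × 0.0416667° lat.
south 27.7083, north 27.7500.

27.7083, 27.7500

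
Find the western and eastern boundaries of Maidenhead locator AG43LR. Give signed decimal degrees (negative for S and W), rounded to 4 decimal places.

-171.0833, -171.0000

Field A=0, G=6: +0·20° lon, +6·10° lat → SW at lon -180°, lat -30°.
Square 4, 3: +4·2° lon, +3·1° lat → SW at lon -172°, lat -27°.
Subsquare l=11, r=17: +11·0.0833333° lon, +17·0.0416667° lat → SW at lon -171.083°, lat -26.2917°.
Cell spans 0.0833333° lon × 0.0416667° lat.
west -171.0833, east -171.0000.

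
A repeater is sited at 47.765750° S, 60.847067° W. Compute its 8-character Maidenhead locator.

FE92nf86

Offset from 180°W / 90°S: lon 119.15293°, lat 42.23425°.
Field: lon ⌊119.15293/20⌋ = 5 → F; lat ⌊42.23425/10⌋ = 4 → E.
Square: lon ⌊19.15293/2⌋ = 9; lat ⌊2.23425/1⌋ = 2.
Subsquare: lon ⌊1.15293/0.0833333⌋ = 13 → n; lat ⌊0.23425/0.0416667⌋ = 5 → f.
Extended square: lon ⌊0.06960/0.00833333⌋ = 8; lat ⌊0.02592/0.00416667⌋ = 6.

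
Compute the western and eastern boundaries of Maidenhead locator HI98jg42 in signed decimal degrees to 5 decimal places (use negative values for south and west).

-21.21667, -21.20833

Field H=7, I=8: +7·20° lon, +8·10° lat → SW at lon -40°, lat -10°.
Square 9, 8: +9·2° lon, +8·1° lat → SW at lon -22°, lat -2°.
Subsquare j=9, g=6: +9·0.0833333° lon, +6·0.0416667° lat → SW at lon -21.25°, lat -1.75°.
Extended square 4, 2: +4·0.00833333° lon, +2·0.00416667° lat → SW at lon -21.2167°, lat -1.74167°.
Cell spans 0.00833333° lon × 0.00416667° lat.
west -21.21667, east -21.20833.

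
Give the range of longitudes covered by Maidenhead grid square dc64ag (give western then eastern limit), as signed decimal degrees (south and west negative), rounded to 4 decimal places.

-108.0000, -107.9167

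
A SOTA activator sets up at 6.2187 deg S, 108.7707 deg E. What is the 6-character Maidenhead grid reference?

OI43js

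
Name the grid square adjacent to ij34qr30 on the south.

Latitude extended square 0; −1 → -1, wraps to 9, carry into subsquare.
Latitude subsquare r = 17; −1 → 16 = q.
The longitude characters are unchanged.

IJ34qq39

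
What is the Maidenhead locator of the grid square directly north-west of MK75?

MK66

Longitude square 7; −1 → 6.
Latitude square 5; +1 → 6.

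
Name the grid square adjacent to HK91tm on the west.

HK91sm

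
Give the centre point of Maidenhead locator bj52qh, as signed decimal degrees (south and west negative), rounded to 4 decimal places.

2.3125, -148.6250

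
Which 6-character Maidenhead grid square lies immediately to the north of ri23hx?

RI24ha

Latitude subsquare x = 23; +1 → 24, wraps to 0 = a, carry into square.
Latitude square 3; +1 → 4.
The longitude characters are unchanged.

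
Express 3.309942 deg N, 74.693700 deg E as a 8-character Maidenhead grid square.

Add 180° to longitude and 90° to latitude: 254.69370, 93.30994.
Field (20°×10°, letters A–R): lon ⌊254.69370/20⌋ = 12 → M; lat ⌊93.30994/10⌋ = 9 → J.
Square (2°×1°, digits 0–9): lon ⌊14.69370/2⌋ = 7; lat ⌊3.30994/1⌋ = 3.
Subsquare (5′×2.5′, letters a–x): lon ⌊0.69370/0.0833333⌋ = 8 → i; lat ⌊0.30994/0.0416667⌋ = 7 → h.
Extended square (30″×15″, digits 0–9): lon ⌊0.02703/0.00833333⌋ = 3; lat ⌊0.01828/0.00416667⌋ = 4.

MJ73ih34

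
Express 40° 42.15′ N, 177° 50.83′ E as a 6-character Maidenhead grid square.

RN80wq

Offset from 180°W / 90°S: lon 357.8472°, lat 130.7025°.
Field: lon ⌊357.8472/20⌋ = 17 → R; lat ⌊130.7025/10⌋ = 13 → N.
Square: lon ⌊17.8472/2⌋ = 8; lat ⌊0.7025/1⌋ = 0.
Subsquare: lon ⌊1.8472/0.0833333⌋ = 22 → w; lat ⌊0.7025/0.0416667⌋ = 16 → q.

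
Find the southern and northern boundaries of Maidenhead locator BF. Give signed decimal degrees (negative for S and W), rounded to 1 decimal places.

-40.0, -30.0

Field B=1, F=5: +1·20° lon, +5·10° lat → SW at lon -160°, lat -40°.
Cell spans 20° lon × 10° lat.
south -40.0, north -30.0.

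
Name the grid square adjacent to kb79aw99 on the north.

KB79ax90

Latitude extended square 9; +1 → 10, wraps to 0, carry into subsquare.
Latitude subsquare w = 22; +1 → 23 = x.
The longitude characters are unchanged.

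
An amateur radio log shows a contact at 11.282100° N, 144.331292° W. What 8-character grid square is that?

Offset from 180°W / 90°S: lon 35.66871°, lat 101.28210°.
Field: lon ⌊35.66871/20⌋ = 1 → B; lat ⌊101.28210/10⌋ = 10 → K.
Square: lon ⌊15.66871/2⌋ = 7; lat ⌊1.28210/1⌋ = 1.
Subsquare: lon ⌊1.66871/0.0833333⌋ = 20 → u; lat ⌊0.28210/0.0416667⌋ = 6 → g.
Extended square: lon ⌊0.00204/0.00833333⌋ = 0; lat ⌊0.03210/0.00416667⌋ = 7.

BK71ug07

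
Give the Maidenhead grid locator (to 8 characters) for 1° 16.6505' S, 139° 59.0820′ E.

Shift to the Maidenhead origin (180°W, 90°S): lon 319.98470, lat 88.72249.
Field: lon ⌊319.98470/20⌋ = 15 → P; lat ⌊88.72249/10⌋ = 8 → I.
Square: lon ⌊19.98470/2⌋ = 9; lat ⌊8.72249/1⌋ = 8.
Subsquare: lon ⌊1.98470/0.0833333⌋ = 23 → x; lat ⌊0.72249/0.0416667⌋ = 17 → r.
Extended square: lon ⌊0.06803/0.00833333⌋ = 8; lat ⌊0.01416/0.00416667⌋ = 3.

PI98xr83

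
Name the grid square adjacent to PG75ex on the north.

Latitude subsquare x = 23; +1 → 24, wraps to 0 = a, carry into square.
Latitude square 5; +1 → 6.
The longitude characters are unchanged.

PG76ea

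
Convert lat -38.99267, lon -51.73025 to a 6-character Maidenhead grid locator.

Offset from 180°W / 90°S: lon 128.2697°, lat 51.0073°.
Field (20°×10°, letters A–R): 128.2697/20 → 6 → G, 51.0073/10 → 5 → F; chars GF.
Square (2°×1°, digits 0–9): 8.2697/2 → 4, 1.0073/1 → 1; chars 41.
Subsquare (5′×2.5′, letters a–x): 0.2697/0.0833333 → 3 → d, 0.0073/0.0416667 → 0 → a; chars da.

GF41da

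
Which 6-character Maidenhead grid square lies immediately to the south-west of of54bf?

Longitude subsquare b = 1; −1 → 0 = a.
Latitude subsquare f = 5; −1 → 4 = e.

OF54ae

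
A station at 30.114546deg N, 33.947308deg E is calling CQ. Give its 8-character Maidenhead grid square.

KM60xc37

Add 180° to longitude and 90° to latitude: 213.94731, 120.11455.
Field: lon ⌊213.94731/20⌋ = 10 → K; lat ⌊120.11455/10⌋ = 12 → M.
Square: lon ⌊13.94731/2⌋ = 6; lat ⌊0.11455/1⌋ = 0.
Subsquare: lon ⌊1.94731/0.0833333⌋ = 23 → x; lat ⌊0.11455/0.0416667⌋ = 2 → c.
Extended square: lon ⌊0.03064/0.00833333⌋ = 3; lat ⌊0.03121/0.00416667⌋ = 7.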